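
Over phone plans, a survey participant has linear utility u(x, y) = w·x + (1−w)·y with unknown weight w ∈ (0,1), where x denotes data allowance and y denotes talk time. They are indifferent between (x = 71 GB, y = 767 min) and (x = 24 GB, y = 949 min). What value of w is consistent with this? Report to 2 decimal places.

w = 0.79

Equating utilities: w·71 + (1−w)·767 = w·24 + (1−w)·949.
Collecting terms: w·47 = (1−w)·182.
The marginal rate of substitution is 182/47, so w = 182/(47+182) = 0.79.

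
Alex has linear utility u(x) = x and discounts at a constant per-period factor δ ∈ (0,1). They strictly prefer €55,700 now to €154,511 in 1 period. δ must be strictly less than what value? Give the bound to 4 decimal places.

The preference means 55700 > δ·154511.
Dividing through by 154511 gives δ < 0.36049.

δ < 0.3605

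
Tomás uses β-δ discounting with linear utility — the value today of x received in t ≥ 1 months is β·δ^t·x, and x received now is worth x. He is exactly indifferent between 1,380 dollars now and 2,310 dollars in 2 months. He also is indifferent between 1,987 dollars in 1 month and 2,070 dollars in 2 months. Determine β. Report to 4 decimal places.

From the later pair, β·δ^1·1987 = β·δ^2·2070; dividing through, δ = 1987/2070 = 0.95990.
The first indifference: 1380 = β·δ^2·2310, so β = 1380/(δ^2·2310) = 1380/(0.92141·2310) ≈ 0.6484.

β ≈ 0.6484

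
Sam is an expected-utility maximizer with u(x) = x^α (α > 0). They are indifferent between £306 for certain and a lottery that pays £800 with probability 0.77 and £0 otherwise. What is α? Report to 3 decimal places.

α ≈ 0.272

EU(lottery) = 0.77·800^α + 0.23·0 = 0.77·800^α.
Equating: 306^α = 0.77·800^α, i.e. 0.3825^α = 0.77.
Taking logs: α·ln(306/800) = ln(0.77), so α = -0.261365 / -0.961027 ≈ 0.272.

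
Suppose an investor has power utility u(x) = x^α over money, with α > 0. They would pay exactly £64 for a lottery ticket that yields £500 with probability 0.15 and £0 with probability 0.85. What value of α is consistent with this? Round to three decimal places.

α ≈ 0.923

EU(lottery) = 0.15·500^α + 0.85·0 = 0.15·500^α.
Indifference: 64^α = 0.15·500^α, so (64/500)^α = 0.15.
Taking logs: α·ln(64/500) = ln(0.15), so α = -1.897120 / -2.055725 ≈ 0.923.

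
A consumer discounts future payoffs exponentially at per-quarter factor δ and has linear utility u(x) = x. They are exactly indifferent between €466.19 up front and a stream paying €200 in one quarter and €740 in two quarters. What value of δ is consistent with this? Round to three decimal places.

δ ≈ 0.670

Present value of the stream is 200·δ + 740·δ². Indifference gives 200δ + 740δ² = 466.19.
Rearranged: 740δ² + 200δ − 466.19 = 0.
By the quadratic formula (taking the positive root), δ = (−200 + √1419922.40) / 1480 ≈ 0.670.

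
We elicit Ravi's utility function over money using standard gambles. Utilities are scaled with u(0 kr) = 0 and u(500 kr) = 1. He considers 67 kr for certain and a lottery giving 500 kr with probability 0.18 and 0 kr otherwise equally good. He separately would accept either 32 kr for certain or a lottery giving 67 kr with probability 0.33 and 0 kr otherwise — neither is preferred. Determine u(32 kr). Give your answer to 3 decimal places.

The first gamble pins u(67 kr): it must equal 0.18·1 + 0.82·0 = 0.18.
The second indifference gives u(32 kr) = 0.33·u(67 kr) + 0.67·u(0 kr) = 0.33·0.18 + 0.67·0.00 = 0.0594.

0.059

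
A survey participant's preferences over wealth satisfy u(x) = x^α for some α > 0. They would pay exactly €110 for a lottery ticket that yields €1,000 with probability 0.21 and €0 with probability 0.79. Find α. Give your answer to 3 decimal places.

Since u(0) = 0, the lottery's EU is 0.21·1000^α.
Setting u(110) equal to that: 110^α = 0.21·1000^α ⇒ (110/1000)^α = 0.21.
Take logs: α = ln 0.21 / ln(110/1000) ≈ 0.70705.

α ≈ 0.707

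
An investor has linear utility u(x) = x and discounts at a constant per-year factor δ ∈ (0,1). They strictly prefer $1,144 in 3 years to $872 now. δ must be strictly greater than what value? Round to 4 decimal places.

The preference means 872 < δ^3·1144.
Hence δ^3 > 872/1144 = 0.76224, and x ↦ x^(1/3) is increasing on (0,∞).
δ > 0.76224^(1/3) = 0.9135.

δ > 0.9135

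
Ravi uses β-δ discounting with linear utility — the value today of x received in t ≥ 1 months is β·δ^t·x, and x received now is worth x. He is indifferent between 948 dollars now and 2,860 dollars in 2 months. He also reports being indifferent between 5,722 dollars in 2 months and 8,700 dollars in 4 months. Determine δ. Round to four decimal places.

Both payoffs in the second observation are in the future, so β drops out: δ^2·5722 = δ^4·8700 ⇒ δ^2 = 5722/8700 = 0.65770, so δ = 0.81099.

δ ≈ 0.8110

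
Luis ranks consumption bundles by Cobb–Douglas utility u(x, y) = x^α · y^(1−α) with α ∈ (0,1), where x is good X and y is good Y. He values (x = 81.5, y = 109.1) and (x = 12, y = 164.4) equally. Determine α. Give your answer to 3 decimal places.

The Cobb–Douglas utilities coincide, so 81.5^α·109.1^(1−α) = 12^α·164.4^(1−α).
(81.5/12)^α = (164.4/109.1)^(1−α); take logs: α·ln(81.5/12) = (1−α)·ln(164.4/109.1), i.e. α·1.915696 = (1−α)·0.410038.
Thus α·(2.325734) = 0.410038, so α = 0.410038/2.325734 ≈ 0.176.

α ≈ 0.176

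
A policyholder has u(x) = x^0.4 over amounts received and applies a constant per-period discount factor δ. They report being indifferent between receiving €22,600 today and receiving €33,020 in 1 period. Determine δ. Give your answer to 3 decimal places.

δ ≈ 0.859

The payoff in 1 period is discounted by δ, so u(22600) = δ·u(33020) and δ = u(22600)/u(33020).
With u(x) = x^0.4: δ = 22600^0.4/33020^0.4 = (22600/33020)^0.4 = 0.85928.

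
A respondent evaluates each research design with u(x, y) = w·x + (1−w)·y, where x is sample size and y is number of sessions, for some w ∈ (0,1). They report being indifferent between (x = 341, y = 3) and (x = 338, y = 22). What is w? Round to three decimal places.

w = 0.864

u(341,3) = u(338,22) means w·341 + (1−w)·3 = w·338 + (1−w)·22.
Collecting terms: w·3 = (1−w)·19.
So w/(1−w) = 19/3 = 6.3333, giving w = 19/(3+19) = 0.864.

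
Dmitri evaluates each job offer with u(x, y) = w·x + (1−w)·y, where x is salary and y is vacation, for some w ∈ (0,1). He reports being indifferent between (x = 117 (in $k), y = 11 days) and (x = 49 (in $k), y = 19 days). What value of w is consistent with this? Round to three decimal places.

w = 0.105

u(117,11) = u(49,19) means w·117 + (1−w)·11 = w·49 + (1−w)·19.
w·(117−49) = (1−w)·(19−11), i.e. w·68 = (1−w)·8.
Hence w = 8/(68+8) = 8/76 = 0.105.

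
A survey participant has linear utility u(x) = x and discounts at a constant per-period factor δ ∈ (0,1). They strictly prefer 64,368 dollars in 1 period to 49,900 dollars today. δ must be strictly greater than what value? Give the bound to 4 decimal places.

δ > 0.7752

Comparing present values: 49900 < δ·64368.
So δ > 49900/64368 = 0.77523.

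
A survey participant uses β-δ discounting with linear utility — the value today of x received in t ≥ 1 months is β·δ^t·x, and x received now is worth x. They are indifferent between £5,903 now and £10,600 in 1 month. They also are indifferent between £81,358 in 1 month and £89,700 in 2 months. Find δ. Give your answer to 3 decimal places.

From the later pair, β·δ^1·81358 = β·δ^2·89700; dividing through, δ = 81358/89700 = 0.90700.

δ ≈ 0.907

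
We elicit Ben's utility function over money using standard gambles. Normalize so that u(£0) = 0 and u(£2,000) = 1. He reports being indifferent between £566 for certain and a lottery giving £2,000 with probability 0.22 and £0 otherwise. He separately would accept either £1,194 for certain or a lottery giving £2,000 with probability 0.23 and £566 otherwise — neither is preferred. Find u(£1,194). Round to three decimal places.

0.399

From the first indifference, u(£566) = 0.22·u(£2,000) + 0.78·u(£0) = 0.22·1 + 0.78·0 = 0.22.
The second indifference gives u(£1,194) = 0.23·u(£2,000) + 0.77·u(£566) = 0.23·1.00 + 0.77·0.22 = 0.3994.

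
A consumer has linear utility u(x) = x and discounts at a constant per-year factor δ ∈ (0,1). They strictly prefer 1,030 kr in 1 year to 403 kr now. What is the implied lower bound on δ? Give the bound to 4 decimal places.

Comparing present values: 403 < δ·1030.
Dividing through by 1030 gives δ > 0.39126.

δ > 0.3913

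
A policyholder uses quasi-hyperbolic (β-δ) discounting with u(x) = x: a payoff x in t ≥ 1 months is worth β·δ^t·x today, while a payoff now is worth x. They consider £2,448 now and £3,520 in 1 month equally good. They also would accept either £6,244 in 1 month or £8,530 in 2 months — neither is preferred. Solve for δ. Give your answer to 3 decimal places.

Both payoffs in the second observation are in the future, so β drops out: δ^1·6244 = δ^2·8530 ⇒ δ = 6244/8530 = 0.73200.

δ ≈ 0.732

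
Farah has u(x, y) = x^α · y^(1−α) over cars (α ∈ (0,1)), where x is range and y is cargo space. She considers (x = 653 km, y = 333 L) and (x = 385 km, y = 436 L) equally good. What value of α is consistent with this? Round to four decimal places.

α ≈ 0.3378

Indifference: 653^α · 333^(1−α) = 385^α · 436^(1−α).
(653/385)^α = (436/333)^(1−α); take logs: α·ln(653/385) = (1−α)·ln(436/333), i.e. α·0.5283338 = (1−α)·0.2694998.
Thus α·(0.7978336) = 0.2694998, so α = 0.2694998/0.7978336 ≈ 0.3378.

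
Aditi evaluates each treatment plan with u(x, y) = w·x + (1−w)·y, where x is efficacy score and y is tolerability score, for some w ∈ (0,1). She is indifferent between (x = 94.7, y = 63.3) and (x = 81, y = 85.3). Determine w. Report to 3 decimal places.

Indifference: w·94.7 + (1−w)·63.3 = w·81 + (1−w)·85.3.
w·(94.7−81) = (1−w)·(85.3−63.3), i.e. w·13.7 = (1−w)·22.
Hence w = 22/(13.7+22) = 22/35.7 = 0.616.

w = 0.616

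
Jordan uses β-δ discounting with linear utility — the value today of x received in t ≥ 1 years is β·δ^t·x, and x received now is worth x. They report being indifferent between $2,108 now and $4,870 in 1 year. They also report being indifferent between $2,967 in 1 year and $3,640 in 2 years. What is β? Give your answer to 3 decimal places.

β ≈ 0.531

Both payoffs in the second observation are in the future, so β drops out: δ^1·2967 = δ^2·3640 ⇒ δ = 2967/3640 = 0.81511.
Substituting δ into 2108 = β·δ·4870: β = 2108/(3969.585) ≈ 0.531.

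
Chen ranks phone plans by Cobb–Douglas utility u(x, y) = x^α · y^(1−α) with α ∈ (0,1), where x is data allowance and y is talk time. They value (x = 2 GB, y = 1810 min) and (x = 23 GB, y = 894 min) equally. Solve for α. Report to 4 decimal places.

Indifference: 2^α · 1810^(1−α) = 23^α · 894^(1−α).
Rearrange to (2/23)^α = (894/1810)^(1−α) and take logs: α·-2.4423470 = (1−α)·-0.7053763.
Thus α·(-3.1477233) = -0.7053763, so α = -0.7053763/-3.1477233 ≈ 0.2241.

α ≈ 0.2241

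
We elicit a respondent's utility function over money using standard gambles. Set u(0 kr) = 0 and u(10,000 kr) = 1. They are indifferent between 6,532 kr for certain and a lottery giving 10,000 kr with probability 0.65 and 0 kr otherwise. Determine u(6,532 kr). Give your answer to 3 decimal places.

0.650

u(6,532 kr) equals the lottery's expected utility: 0.65·1 + 0.35·0 = 0.65.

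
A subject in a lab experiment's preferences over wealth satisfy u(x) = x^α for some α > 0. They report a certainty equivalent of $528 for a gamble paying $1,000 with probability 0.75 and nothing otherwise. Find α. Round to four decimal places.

EU(lottery) = 0.75·1000^α + 0.25·0 = 0.75·1000^α.
Setting u(528) equal to that: 528^α = 0.75·1000^α ⇒ (528/1000)^α = 0.75.
Take logs: α = ln 0.75 / ln(528/1000) ≈ 0.450447.

α ≈ 0.4504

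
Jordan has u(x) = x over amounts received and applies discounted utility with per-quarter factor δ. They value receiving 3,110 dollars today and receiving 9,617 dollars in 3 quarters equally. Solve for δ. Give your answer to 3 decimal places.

δ ≈ 0.686

Indifference means u(3110) = δ^3 · u(9617), so δ^3 = u(3110)/u(9617).
With u(x) = x: δ^3 = 3110/9617 = 0.32339.
Hence δ = (0.32339)^(1/3) = 0.68639.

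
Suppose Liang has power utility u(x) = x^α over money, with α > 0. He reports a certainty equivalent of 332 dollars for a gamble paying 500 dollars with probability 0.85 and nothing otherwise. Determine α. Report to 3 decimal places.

Since u(0) = 0, the lottery's EU is 0.85·500^α.
Setting u(332) equal to that: 332^α = 0.85·500^α ⇒ (332/500)^α = 0.85.
Take logs: α = ln 0.85 / ln(332/500) ≈ 0.39690.

α ≈ 0.397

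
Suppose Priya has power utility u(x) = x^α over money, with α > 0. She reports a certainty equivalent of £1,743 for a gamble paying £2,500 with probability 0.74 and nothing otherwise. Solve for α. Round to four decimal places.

The lottery's expected utility is 0.74·u(2500) + 0.26·u(0) = 0.74·2500^α (since u(0) = 0 for α > 0).
Setting u(1743) equal to that: 1743^α = 0.74·2500^α ⇒ (1743/2500)^α = 0.74.
Taking logs: α·ln(1743/2500) = ln(0.74), so α = -0.3011051 / -0.3606830 ≈ 0.8348.

α ≈ 0.8348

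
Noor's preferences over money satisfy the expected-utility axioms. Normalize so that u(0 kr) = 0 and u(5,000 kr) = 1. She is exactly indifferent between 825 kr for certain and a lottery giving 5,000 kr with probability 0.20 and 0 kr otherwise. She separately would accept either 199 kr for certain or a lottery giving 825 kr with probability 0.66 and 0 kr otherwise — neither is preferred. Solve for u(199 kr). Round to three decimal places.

0.132

The first gamble pins u(825 kr): it must equal 0.20·1 + 0.80·0 = 0.20.
The second indifference gives u(199 kr) = 0.66·u(825 kr) + 0.34·u(0 kr) = 0.66·0.20 + 0.34·0.00 = 0.1320.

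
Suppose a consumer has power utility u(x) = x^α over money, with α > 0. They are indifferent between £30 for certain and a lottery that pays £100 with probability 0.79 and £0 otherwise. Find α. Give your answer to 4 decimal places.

α ≈ 0.1958

The lottery's expected utility is 0.79·u(100) + 0.21·u(0) = 0.79·100^α (since u(0) = 0 for α > 0).
Indifference: 30^α = 0.79·100^α, so (30/100)^α = 0.79.
Take logs: α = ln 0.79 / ln(30/100) ≈ 0.195787.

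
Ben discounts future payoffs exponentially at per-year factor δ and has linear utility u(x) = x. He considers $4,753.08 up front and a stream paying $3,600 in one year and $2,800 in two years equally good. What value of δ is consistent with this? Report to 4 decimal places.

δ ≈ 0.8100

The stream is worth 3600δ + 2800δ² today, so 3600δ + 2800δ² = 4753.08.
That is, 2800δ² + 3600δ − 4753.08 = 0, a quadratic in δ.
By the quadratic formula (taking the positive root), δ = (−3600 + √66194496.00) / 5600 ≈ 0.8100.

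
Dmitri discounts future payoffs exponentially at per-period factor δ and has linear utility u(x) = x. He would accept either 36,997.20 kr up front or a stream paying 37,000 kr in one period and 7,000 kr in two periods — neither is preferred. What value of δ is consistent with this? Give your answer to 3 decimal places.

δ ≈ 0.860

The stream is worth 37000δ + 7000δ² today, so 37000δ + 7000δ² = 36997.20.
Rearranged: 7000δ² + 37000δ − 36997.20 = 0.
The positive root is δ = [−37000 + √(37000² + 4·7000·36997.20)] / (2·7000) = (−37000 + 49040.000)/14000 ≈ 0.860.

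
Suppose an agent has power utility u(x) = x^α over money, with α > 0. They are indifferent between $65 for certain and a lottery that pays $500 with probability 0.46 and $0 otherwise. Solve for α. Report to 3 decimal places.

Since u(0) = 0, the lottery's EU is 0.46·500^α.
Equating: 65^α = 0.46·500^α, i.e. 0.1300^α = 0.46.
Take logs: α = ln 0.46 / ln(65/500) ≈ 0.38061.

α ≈ 0.381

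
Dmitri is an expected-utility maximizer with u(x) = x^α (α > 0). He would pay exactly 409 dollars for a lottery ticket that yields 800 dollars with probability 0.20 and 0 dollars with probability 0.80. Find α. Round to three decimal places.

α ≈ 2.399

Since u(0) = 0, the lottery's EU is 0.20·800^α.
Equating: 409^α = 0.20·800^α, i.e. 0.5112^α = 0.20.
α = ln(0.20) / ln(409/800) = -1.609438/-0.670897 ≈ 2.399.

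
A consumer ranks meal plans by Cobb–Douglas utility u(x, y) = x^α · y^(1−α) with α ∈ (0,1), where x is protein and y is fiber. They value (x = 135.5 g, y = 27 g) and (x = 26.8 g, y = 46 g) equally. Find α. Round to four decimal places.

The Cobb–Douglas utilities coincide, so 135.5^α·27^(1−α) = 26.8^α·46^(1−α).
(135.5/26.8)^α = (46/27)^(1−α); take logs: α·ln(135.5/26.8) = (1−α)·ln(46/27), i.e. α·1.6205698 = (1−α)·0.5328045.
Thus α·(2.1533743) = 0.5328045, so α = 0.5328045/2.1533743 ≈ 0.2474.

α ≈ 0.2474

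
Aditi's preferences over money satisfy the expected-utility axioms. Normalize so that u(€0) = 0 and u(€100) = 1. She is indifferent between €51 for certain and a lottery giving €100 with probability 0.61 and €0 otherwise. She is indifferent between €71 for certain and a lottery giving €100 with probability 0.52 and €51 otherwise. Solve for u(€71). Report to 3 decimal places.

0.813

The first gamble pins u(€51): it must equal 0.61·1 + 0.39·0 = 0.61.
Chaining: u(€71) = 0.52·1.00 + 0.48·0.61 = 0.8128.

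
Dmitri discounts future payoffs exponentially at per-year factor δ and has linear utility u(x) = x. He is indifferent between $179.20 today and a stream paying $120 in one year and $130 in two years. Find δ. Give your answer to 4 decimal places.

δ ≈ 0.8000

Present value of the stream is 120·δ + 130·δ². Indifference gives 120δ + 130δ² = 179.20.
Rearranged: 130δ² + 120δ − 179.20 = 0.
By the quadratic formula (taking the positive root), δ = (−120 + √107584.00) / 260 ≈ 0.8000.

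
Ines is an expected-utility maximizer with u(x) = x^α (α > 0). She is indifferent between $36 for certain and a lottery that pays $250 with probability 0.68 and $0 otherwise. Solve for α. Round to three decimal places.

EU(lottery) = 0.68·250^α + 0.32·0 = 0.68·250^α.
Setting u(36) equal to that: 36^α = 0.68·250^α ⇒ (36/250)^α = 0.68.
Taking logs: α·ln(36/250) = ln(0.68), so α = -0.385662 / -1.937942 ≈ 0.199.

α ≈ 0.199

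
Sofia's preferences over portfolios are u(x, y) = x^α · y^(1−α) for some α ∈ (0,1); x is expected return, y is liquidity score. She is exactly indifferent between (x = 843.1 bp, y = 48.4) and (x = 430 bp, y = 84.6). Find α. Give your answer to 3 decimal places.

Indifference: 843.1^α · 48.4^(1−α) = 430^α · 84.6^(1−α).
Rearrange to (843.1/430)^α = (84.6/48.4)^(1−α) and take logs: α·0.673300 = (1−α)·0.558434.
With A = 0.673300 and B = 0.558434: α·A = (1−α)·B, so α = B/(A+B) = 0.558434/1.231734 ≈ 0.453.

α ≈ 0.453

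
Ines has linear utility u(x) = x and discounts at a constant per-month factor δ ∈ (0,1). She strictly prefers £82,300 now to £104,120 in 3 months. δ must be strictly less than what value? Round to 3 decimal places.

Under u(x) = x this choice says 82300 > δ^3·104120.
So δ^3 < 82300/104120 = 0.79043; taking the cube root of both positive sides preserves the inequality.
δ < 0.79043^(1/3) = 0.925.

δ < 0.925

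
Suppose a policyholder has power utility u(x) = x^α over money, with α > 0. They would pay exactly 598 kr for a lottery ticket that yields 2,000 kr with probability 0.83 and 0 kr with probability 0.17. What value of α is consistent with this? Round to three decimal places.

Since u(0) = 0, the lottery's EU is 0.83·2000^α.
Indifference: 598^α = 0.83·2000^α, so (598/2000)^α = 0.83.
Taking logs: α·ln(598/2000) = ln(0.83), so α = -0.186330 / -1.207312 ≈ 0.154.

α ≈ 0.154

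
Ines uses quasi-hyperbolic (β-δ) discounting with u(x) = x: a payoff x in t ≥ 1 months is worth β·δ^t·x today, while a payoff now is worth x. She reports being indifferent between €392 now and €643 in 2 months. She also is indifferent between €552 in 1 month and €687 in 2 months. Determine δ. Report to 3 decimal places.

Both payoffs in the second observation are in the future, so β drops out: δ^1·552 = δ^2·687 ⇒ δ = 552/687 = 0.80349.

δ ≈ 0.803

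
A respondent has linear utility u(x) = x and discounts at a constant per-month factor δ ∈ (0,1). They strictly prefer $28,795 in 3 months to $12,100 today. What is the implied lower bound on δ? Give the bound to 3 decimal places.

δ > 0.749

Under u(x) = x this choice says 12100 < δ^3·28795.
Hence δ^3 > 12100/28795 = 0.42021, and x ↦ x^(1/3) is increasing on (0,∞).
δ > (12100/28795)^(1/3) ≈ 0.749.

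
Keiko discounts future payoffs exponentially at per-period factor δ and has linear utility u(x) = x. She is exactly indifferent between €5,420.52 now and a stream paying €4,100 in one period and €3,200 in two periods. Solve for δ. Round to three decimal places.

δ ≈ 0.810

Present value of the stream is 4100·δ + 3200·δ². Indifference gives 4100δ + 3200δ² = 5420.52.
Rearranged: 3200δ² + 4100δ − 5420.52 = 0.
By the quadratic formula (taking the positive root), δ = (−4100 + √86192656.00) / 6400 ≈ 0.810.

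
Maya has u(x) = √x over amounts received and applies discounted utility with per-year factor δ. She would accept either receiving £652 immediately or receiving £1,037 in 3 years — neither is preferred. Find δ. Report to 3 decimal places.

Equating discounted utilities: u(652) = δ^3·u(1037) ⇒ δ^3 = u(652)/u(1037).
With u(x) = √x: δ^3 = √652/√1037 = √(652/1037) = 0.79293.
Taking the cube root: δ = 0.79293^(1/3) ≈ 0.926.

δ ≈ 0.926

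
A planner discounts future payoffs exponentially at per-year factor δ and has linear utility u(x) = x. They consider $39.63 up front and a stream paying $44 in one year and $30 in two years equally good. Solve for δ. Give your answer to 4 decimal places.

δ ≈ 0.6300

The stream is worth 44δ + 30δ² today, so 44δ + 30δ² = 39.63.
That is, 30δ² + 44δ − 39.63 = 0, a quadratic in δ.
By the quadratic formula (taking the positive root), δ = (−44 + √6691.60) / 60 ≈ 0.6300.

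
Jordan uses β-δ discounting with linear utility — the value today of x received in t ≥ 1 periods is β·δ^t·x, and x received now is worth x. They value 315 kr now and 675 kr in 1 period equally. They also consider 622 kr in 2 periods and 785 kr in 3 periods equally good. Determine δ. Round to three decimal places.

Both payoffs in the second observation are in the future, so β drops out: δ^2·622 = δ^3·785 ⇒ δ = 622/785 = 0.79236.

δ ≈ 0.792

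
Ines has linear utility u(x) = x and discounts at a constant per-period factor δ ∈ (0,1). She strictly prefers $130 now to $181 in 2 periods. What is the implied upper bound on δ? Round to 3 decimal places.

Under u(x) = x this choice says 130 > δ^2·181.
So δ^2 < 130/181 = 0.71823; taking the square root of both positive sides preserves the inequality.
δ < 0.71823^(1/2) = 0.847.

δ < 0.847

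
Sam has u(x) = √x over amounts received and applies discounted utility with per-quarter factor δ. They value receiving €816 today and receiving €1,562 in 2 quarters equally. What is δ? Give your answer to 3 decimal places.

Indifference means u(816) = δ^2 · u(1562), so δ^2 = u(816)/u(1562).
With u(x) = √x: δ^2 = √816/√1562 = √(816/1562) = 0.72278.
So δ = 0.72278^(1/2) ≈ 0.850.

δ ≈ 0.850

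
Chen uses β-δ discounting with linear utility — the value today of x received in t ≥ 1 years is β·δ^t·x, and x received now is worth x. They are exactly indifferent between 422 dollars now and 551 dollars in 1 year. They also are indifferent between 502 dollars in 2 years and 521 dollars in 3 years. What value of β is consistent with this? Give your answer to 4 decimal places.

Both payoffs in the second observation are in the future, so β drops out: δ^2·502 = δ^3·521 ⇒ δ = 502/521 = 0.96353.
Now use the now-vs-future pair: 422 = β·δ·551 gives β = 422/(0.96353·551) ≈ 0.7949.

β ≈ 0.7949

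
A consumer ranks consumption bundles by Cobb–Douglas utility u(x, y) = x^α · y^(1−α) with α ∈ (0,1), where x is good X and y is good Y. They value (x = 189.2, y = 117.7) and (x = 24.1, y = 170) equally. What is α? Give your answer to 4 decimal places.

α ≈ 0.1514

Set the two utilities equal: 189.2^α·117.7^(1−α) = 24.1^α·170^(1−α).
Taking logs: α·ln 189.2 + (1−α)·ln 117.7 = α·ln 24.1 + (1−α)·ln 170, i.e. α·2.0605928 = (1−α)·0.3676594.
Thus α·(2.4282522) = 0.3676594, so α = 0.3676594/2.4282522 ≈ 0.1514.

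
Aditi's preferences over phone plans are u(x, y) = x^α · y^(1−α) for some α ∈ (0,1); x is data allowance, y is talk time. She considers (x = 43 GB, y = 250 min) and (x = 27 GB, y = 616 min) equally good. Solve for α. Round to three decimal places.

The Cobb–Douglas utilities coincide, so 43^α·250^(1−α) = 27^α·616^(1−α).
Rearrange to (43/27)^α = (616/250)^(1−α) and take logs: α·0.465363 = (1−α)·0.901786.
So α/(1−α) = (0.901786)/(0.465363) = 1.937812, and α = 1.937812/2.937812 ≈ 0.660.

α ≈ 0.660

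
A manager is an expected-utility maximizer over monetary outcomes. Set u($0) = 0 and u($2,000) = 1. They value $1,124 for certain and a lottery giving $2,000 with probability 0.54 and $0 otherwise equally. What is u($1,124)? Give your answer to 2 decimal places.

0.54

u($1,124) equals the lottery's expected utility: 0.54·1 + 0.46·0 = 0.54.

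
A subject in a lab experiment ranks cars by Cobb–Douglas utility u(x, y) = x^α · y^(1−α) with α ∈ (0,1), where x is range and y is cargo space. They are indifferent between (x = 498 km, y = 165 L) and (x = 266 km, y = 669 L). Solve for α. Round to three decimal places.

Indifference: 498^α · 165^(1−α) = 266^α · 669^(1−α).
(498/266)^α = (669/165)^(1−α); take logs: α·ln(498/266) = (1−α)·ln(669/165), i.e. α·0.627104 = (1−α)·1.399839.
With A = 0.627104 and B = 1.399839: α·A = (1−α)·B, so α = B/(A+B) = 1.399839/2.026943 ≈ 0.691.

α ≈ 0.691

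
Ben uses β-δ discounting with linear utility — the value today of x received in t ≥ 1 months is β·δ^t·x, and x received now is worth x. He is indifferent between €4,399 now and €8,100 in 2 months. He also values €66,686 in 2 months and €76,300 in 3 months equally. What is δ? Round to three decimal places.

δ ≈ 0.874

From the later pair, β·δ^2·66686 = β·δ^3·76300; dividing through, δ = 66686/76300 = 0.87400.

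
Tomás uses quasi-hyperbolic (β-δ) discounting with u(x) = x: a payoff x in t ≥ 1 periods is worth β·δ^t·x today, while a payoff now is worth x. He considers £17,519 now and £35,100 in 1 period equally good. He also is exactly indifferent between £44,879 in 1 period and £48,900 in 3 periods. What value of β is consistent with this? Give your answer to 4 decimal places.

From the later pair, β·δ^1·44879 = β·δ^3·48900; dividing through, δ^2 = 44879/48900 = 0.91777, so δ = 0.95800.
Now use the now-vs-future pair: 17519 = β·δ·35100 gives β = 17519/(0.95800·35100) ≈ 0.5210.

β ≈ 0.5210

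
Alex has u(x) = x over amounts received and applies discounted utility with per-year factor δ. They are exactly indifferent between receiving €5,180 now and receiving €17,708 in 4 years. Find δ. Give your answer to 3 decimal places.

δ ≈ 0.735

The payoff in 4 years is discounted by δ^4, so u(5180) = δ^4·u(17708) and δ^4 = u(5180)/u(17708).
With u(x) = x: δ^4 = 5180/17708 = 0.29252.
Hence δ = (0.29252)^(1/4) = 0.73543.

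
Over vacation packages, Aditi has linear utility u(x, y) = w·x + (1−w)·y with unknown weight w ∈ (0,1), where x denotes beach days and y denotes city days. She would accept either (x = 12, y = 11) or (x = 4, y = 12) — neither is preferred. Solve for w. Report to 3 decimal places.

w = 0.111

Equating utilities: w·12 + (1−w)·11 = w·4 + (1−w)·12.
Collecting terms: w·8 = (1−w)·1.
The marginal rate of substitution is 1/8, so w = 1/(8+1) = 0.111.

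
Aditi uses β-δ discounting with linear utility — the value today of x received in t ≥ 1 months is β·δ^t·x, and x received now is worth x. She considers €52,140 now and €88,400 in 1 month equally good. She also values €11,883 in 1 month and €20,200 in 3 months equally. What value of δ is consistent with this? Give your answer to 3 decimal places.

The second indifference involves only future payoffs, so β cancels: β·δ^1·11883 = β·δ^3·20200, giving δ^2 = 11883/20200 = 0.58827, so δ = 0.76699.

δ ≈ 0.767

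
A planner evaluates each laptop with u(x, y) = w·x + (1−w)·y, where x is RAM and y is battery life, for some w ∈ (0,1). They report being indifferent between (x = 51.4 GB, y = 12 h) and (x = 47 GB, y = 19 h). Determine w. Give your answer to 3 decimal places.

w = 0.614

u(51.4,12) = u(47,19) means w·51.4 + (1−w)·12 = w·47 + (1−w)·19.
w·(51.4−47) = (1−w)·(19−12), i.e. w·4.4 = (1−w)·7.
So w/(1−w) = 7/4.4 = 1.5909, giving w = 7/(4.4+7) = 0.614.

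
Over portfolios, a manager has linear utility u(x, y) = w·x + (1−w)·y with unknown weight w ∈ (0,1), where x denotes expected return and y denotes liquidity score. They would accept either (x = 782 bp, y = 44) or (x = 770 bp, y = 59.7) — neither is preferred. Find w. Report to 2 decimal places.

Indifference: w·782 + (1−w)·44 = w·770 + (1−w)·59.7.
Collecting terms: w·12 = (1−w)·15.7.
Hence w = 15.7/(12+15.7) = 15.7/27.7 = 0.57.

w = 0.57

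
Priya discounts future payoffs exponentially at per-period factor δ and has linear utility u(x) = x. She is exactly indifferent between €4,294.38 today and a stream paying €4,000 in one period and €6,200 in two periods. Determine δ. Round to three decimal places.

Equating present values: 4294.38 = 4000δ + 6200δ².
Rearranged: 6200δ² + 4000δ − 4294.38 = 0.
By the quadratic formula (taking the positive root), δ = (−4000 + √122500624.00) / 12400 ≈ 0.570.

δ ≈ 0.570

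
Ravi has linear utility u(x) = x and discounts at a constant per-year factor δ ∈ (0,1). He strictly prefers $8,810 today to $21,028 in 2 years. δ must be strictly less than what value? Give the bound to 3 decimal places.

δ < 0.647

The preference means 8810 > δ^2·21028.
So δ^2 < 8810/21028 = 0.41897; taking the square root of both positive sides preserves the inequality.
δ < 0.41897^(1/2) = 0.647.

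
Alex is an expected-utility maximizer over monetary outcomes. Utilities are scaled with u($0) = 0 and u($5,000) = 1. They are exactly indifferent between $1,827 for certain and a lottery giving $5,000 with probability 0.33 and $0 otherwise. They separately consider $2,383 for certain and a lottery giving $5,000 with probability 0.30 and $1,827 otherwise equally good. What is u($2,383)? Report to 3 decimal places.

0.531

First, u($1,827) = 0.33·u($5,000) + 0.67·u($0) = 0.33.
Chaining: u($2,383) = 0.30·1.00 + 0.70·0.33 = 0.5310.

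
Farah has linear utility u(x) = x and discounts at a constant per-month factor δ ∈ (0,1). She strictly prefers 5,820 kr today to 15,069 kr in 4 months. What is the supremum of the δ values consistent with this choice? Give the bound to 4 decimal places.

Under u(x) = x this choice says 5820 > δ^4·15069.
So δ^4 < 5820/15069 = 0.38622; taking the 4th root of both positive sides preserves the inequality.
δ < 0.38622^(1/4) = 0.7883.

δ < 0.7883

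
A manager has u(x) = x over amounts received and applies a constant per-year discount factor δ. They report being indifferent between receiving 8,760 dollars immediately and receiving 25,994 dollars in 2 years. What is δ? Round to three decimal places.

δ ≈ 0.581

The payoff in 2 years is discounted by δ^2, so u(8760) = δ^2·u(25994) and δ^2 = u(8760)/u(25994).
With u(x) = x: δ^2 = 8760/25994 = 0.33700.
Taking the square root: δ = 0.33700^(1/2) ≈ 0.581.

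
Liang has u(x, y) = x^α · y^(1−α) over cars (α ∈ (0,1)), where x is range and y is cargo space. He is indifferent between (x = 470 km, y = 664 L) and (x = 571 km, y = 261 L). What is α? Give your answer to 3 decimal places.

Set the two utilities equal: 470^α·664^(1−α) = 571^α·261^(1−α).
(470/571)^α = (261/664)^(1−α); take logs: α·ln(470/571) = (1−α)·ln(261/664), i.e. α·-0.194657 = (1−α)·-0.933762.
With A = -0.194657 and B = -0.933762: α·A = (1−α)·B, so α = B/(A+B) = -0.933762/-1.128419 ≈ 0.827.

α ≈ 0.827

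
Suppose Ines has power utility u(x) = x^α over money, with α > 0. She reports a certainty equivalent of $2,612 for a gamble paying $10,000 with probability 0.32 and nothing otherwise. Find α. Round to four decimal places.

α ≈ 0.8488

Since u(0) = 0, the lottery's EU is 0.32·10000^α.
Equating: 2612^α = 0.32·10000^α, i.e. 0.2612^α = 0.32.
Take logs: α = ln 0.32 / ln(2612/10000) ≈ 0.848760.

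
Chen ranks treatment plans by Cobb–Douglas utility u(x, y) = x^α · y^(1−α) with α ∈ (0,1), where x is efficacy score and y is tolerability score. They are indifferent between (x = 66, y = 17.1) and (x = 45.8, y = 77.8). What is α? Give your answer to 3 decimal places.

α ≈ 0.806

Set the two utilities equal: 66^α·17.1^(1−α) = 45.8^α·77.8^(1−α).
Rearrange to (66/45.8)^α = (77.8/17.1)^(1−α) and take logs: α·0.365371 = (1−α)·1.515063.
With A = 0.365371 and B = 1.515063: α·A = (1−α)·B, so α = B/(A+B) = 1.515063/1.880434 ≈ 0.806.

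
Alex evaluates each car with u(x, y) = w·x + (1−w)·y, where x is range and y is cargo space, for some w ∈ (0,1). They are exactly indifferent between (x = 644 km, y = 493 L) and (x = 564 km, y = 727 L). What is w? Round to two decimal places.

w = 0.75

Equating utilities: w·644 + (1−w)·493 = w·564 + (1−w)·727.
Rearranging, 80·w − 234·(1−w) = 0.
So w/(1−w) = 234/80 = 2.9250, giving w = 234/(80+234) = 0.75.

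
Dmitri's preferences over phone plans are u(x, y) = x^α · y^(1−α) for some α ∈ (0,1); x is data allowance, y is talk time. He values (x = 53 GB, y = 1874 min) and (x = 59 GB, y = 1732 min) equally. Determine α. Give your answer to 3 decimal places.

Indifference: 53^α · 1874^(1−α) = 59^α · 1732^(1−α).
Rearrange to (53/59)^α = (1732/1874)^(1−α) and take logs: α·-0.107246 = (1−α)·-0.078798.
With A = -0.107246 and B = -0.078798: α·A = (1−α)·B, so α = B/(A+B) = -0.078798/-0.186044 ≈ 0.424.

α ≈ 0.424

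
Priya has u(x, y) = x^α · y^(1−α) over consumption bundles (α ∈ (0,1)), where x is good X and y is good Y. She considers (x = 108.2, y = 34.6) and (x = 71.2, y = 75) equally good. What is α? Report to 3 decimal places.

Indifference: 108.2^α · 34.6^(1−α) = 71.2^α · 75^(1−α).
(108.2/71.2)^α = (75/34.6)^(1−α); take logs: α·ln(108.2/71.2) = (1−α)·ln(75/34.6), i.e. α·0.418489 = (1−α)·0.773634.
Thus α·(1.192123) = 0.773634, so α = 0.773634/1.192123 ≈ 0.649.

α ≈ 0.649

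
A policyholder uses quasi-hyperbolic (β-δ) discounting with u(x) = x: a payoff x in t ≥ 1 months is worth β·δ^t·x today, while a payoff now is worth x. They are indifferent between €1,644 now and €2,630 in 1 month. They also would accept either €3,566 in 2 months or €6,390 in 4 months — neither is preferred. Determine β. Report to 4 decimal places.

β ≈ 0.8368

From the later pair, β·δ^2·3566 = β·δ^4·6390; dividing through, δ^2 = 3566/6390 = 0.55806, so δ = 0.74703.
Now use the now-vs-future pair: 1644 = β·δ·2630 gives β = 1644/(0.74703·2630) ≈ 0.8368.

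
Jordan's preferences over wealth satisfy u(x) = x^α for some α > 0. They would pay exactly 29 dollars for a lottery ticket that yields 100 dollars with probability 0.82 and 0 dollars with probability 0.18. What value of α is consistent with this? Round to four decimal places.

α ≈ 0.1603

Since u(0) = 0, the lottery's EU is 0.82·100^α.
Setting u(29) equal to that: 29^α = 0.82·100^α ⇒ (29/100)^α = 0.82.
Take logs: α = ln 0.82 / ln(29/100) ≈ 0.160316.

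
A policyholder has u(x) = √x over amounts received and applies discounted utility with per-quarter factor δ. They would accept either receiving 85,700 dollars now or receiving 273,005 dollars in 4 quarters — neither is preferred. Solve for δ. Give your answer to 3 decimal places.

Indifference means u(85700) = δ^4 · u(273005), so δ^4 = u(85700)/u(273005).
Since u(x) = √x, δ^4 = √(85700/273005) = 0.56028.
Hence δ = (0.56028)^(1/4) = 0.86517.

δ ≈ 0.865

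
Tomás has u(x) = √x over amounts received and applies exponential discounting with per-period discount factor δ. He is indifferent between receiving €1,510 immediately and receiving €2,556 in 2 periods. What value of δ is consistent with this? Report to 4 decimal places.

δ ≈ 0.8767

Indifference means u(1510) = δ^2 · u(2556), so δ^2 = u(1510)/u(2556).
Since u(x) = √x, δ^2 = √(1510/2556) = 0.76861.
So δ = 0.76861^(1/2) ≈ 0.8767.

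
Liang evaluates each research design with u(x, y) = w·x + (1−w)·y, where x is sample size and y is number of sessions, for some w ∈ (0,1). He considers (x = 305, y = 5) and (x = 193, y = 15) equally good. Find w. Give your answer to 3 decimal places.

w = 0.082

u(305,5) = u(193,15) means w·305 + (1−w)·5 = w·193 + (1−w)·15.
Collecting terms: w·112 = (1−w)·10.
Hence w = 10/(112+10) = 10/122 = 0.082.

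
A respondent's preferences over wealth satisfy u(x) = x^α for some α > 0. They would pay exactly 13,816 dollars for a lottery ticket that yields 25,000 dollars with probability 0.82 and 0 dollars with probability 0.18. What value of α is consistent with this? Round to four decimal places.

EU(lottery) = 0.82·25000^α + 0.18·0 = 0.82·25000^α.
Indifference: 13816^α = 0.82·25000^α, so (13816/25000)^α = 0.82.
Take logs: α = ln 0.82 / ln(13816/25000) ≈ 0.334629.

α ≈ 0.3346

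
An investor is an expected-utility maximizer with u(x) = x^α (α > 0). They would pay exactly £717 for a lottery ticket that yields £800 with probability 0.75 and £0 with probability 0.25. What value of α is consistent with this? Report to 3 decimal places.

EU(lottery) = 0.75·800^α + 0.25·0 = 0.75·800^α.
Equating: 717^α = 0.75·800^α, i.e. 0.8962^α = 0.75.
α = ln(0.75) / ln(717/800) = -0.287682/-0.109536 ≈ 2.626.

α ≈ 2.626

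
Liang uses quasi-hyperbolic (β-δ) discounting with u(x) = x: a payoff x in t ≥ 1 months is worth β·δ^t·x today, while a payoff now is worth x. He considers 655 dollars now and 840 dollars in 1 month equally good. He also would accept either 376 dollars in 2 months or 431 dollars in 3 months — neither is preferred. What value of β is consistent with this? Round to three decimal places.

The second indifference involves only future payoffs, so β cancels: β·δ^2·376 = β·δ^3·431, giving δ = 376/431 = 0.87239.
The first indifference: 655 = β·δ·840, so β = 655/(δ·840) = 655/(0.87239·840) ≈ 0.894.

β ≈ 0.894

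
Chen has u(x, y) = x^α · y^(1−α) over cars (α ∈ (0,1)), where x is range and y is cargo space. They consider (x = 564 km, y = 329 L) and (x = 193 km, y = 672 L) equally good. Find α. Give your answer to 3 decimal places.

α ≈ 0.400

Indifference: 564^α · 329^(1−α) = 193^α · 672^(1−α).
(564/193)^α = (672/329)^(1−α); take logs: α·ln(564/193) = (1−α)·ln(672/329), i.e. α·1.072364 = (1−α)·0.714201.
So α/(1−α) = (0.714201)/(1.072364) = 0.666006, and α = 0.666006/1.666006 ≈ 0.400.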